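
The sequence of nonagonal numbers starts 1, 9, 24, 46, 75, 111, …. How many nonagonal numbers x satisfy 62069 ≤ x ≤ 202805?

The n-th nonagonal number is n(7n−5)/2.
Smallest index with value ≥ 62069: n = 134 (giving 62511).
Largest index with value ≤ 202805: n = 241 (giving 202681).
Indices 134 through 241: 108 terms.

108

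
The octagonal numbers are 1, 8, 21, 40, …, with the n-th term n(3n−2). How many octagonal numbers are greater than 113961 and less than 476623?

The n-th octagonal number is n(3n−2).
Smallest index with value > 113961: n = 196 (giving 114856).
Largest index with value < 476623: n = 398 (giving 474416).
Indices 196 through 398: 203 terms.

203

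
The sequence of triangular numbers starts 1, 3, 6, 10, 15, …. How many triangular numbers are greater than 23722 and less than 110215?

The n-th triangular number is n(n+1)/2.
Smallest index with value > 23722: n = 218 (giving 23871).
Largest index with value < 110215: n = 468 (giving 109746).
Indices 218 through 468: 251 terms.

251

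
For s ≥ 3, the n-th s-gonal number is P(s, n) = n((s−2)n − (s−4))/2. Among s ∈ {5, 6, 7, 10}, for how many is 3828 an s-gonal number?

s = 5: P(5, 50) = 3725 and P(5, 51) = 3876; 3828 is not s-gonal.
s = 6: P(6, 44) = 3828. ✓
s = 7: P(7, 39) = 3744 and P(7, 40) = 3940; 3828 is not s-gonal.
s = 10: P(10, 31) = 3751 and P(10, 32) = 4000; 3828 is not s-gonal.
Hits: s ∈ {6} → 1.

1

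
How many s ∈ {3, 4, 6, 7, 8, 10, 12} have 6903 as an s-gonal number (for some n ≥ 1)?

s = 3: P(3, 117) = 6903. ✓
s = 4: P(4, 83) = 6889 and P(4, 84) = 7056; 6903 is not s-gonal.
s = 6: P(6, 59) = 6903. ✓
s = 7: P(7, 52) = 6682 and P(7, 53) = 6943; 6903 is not s-gonal.
s = 8: P(8, 48) = 6816 and P(8, 49) = 7105; 6903 is not s-gonal.
s = 10: P(10, 41) = 6601 and P(10, 42) = 6930; 6903 is not s-gonal.
s = 12: P(12, 37) = 6697 and P(12, 38) = 7068; 6903 is not s-gonal.
Hits: s ∈ {3, 6} → 2.

2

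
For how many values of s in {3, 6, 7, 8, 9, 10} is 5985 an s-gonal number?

1

s = 3: P(3, 108) = 5886 and P(3, 109) = 5995; 5985 is not s-gonal.
s = 6: P(6, 54) = 5778 and P(6, 55) = 5995; 5985 is not s-gonal.
s = 7: P(7, 49) = 5929 and P(7, 50) = 6175; 5985 is not s-gonal.
s = 8: P(8, 45) = 5985. ✓
s = 9: P(9, 41) = 5781 and P(9, 42) = 6069; 5985 is not s-gonal.
s = 10: P(10, 39) = 5967 and P(10, 40) = 6280; 5985 is not s-gonal.
Hits: s ∈ {8} → 1.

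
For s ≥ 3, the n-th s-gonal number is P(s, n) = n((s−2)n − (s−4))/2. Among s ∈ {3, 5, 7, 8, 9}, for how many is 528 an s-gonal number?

1

s = 3: P(3, 32) = 528. ✓
s = 5: P(5, 18) = 477 and P(5, 19) = 532; 528 is not s-gonal.
s = 7: P(7, 14) = 469 and P(7, 15) = 540; 528 is not s-gonal.
s = 8: P(8, 13) = 481 and P(8, 14) = 560; 528 is not s-gonal.
s = 9: P(9, 12) = 474 and P(9, 13) = 559; 528 is not s-gonal.
Hits: s ∈ {3} → 1.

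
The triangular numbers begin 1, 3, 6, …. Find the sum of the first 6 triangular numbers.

Σ i(i+1)/2 = (Σi² + Σi) / 2 over i = 1..6.
Σi = 21 and Σi² = 91.
(1·91 + 1·21) / 2 = 112/2 = 56.

56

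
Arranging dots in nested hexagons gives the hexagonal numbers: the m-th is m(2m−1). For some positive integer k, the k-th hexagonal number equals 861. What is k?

Set n(2n−1) = 861, giving 2n² − n − 861 = 0.
The discriminant is 1 + 8·861 = 6889, and √6889 = 83.
So n = (1 + 83) / 4 = 84/4 = 21.
Check: 21·(2·21 − 1) = 861. ✓

21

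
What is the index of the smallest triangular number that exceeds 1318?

Solve n(n+1)/2 > 1318 for integer n.
The largest n with value ≤ 1318 is 50 (since 1275 ≤ 1318 < 1326), so the first above is n = 51, value 1326.

51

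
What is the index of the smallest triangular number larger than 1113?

47

Solve n(n+1)/2 > 1113 for integer n.
The largest n with value ≤ 1113 is 46 (since 1081 ≤ 1113 < 1128), so the first above is n = 47, value 1128.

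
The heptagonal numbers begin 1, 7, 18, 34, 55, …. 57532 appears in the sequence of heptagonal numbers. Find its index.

152

Set n(5n−3)/2 = 57532, giving 5n² − 3n − 115064 = 0.
So n = (3 + 1517) / 10 = 1520/10 = 152.
Check: 152·(5·152 − 3)/2 = 57532. ✓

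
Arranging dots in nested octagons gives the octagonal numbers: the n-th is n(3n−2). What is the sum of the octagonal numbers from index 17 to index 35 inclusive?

Σ i(3i−2) = 3Σi² − 2Σi over i = 17..35.
Σi = 630 − 136 = 494 and Σi² = 14910 − 1496 = 13414.
3·13414 − 2·494 = 39254.

39254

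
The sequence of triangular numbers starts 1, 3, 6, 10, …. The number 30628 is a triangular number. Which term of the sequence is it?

247

Set n(n+1)/2 = 30628, giving n² + n − 61256 = 0.
The discriminant is 1 + 8·30628 = 245025, and √245025 = 495.
So n = (-1 + 495) / 2 = 494/2 = 247.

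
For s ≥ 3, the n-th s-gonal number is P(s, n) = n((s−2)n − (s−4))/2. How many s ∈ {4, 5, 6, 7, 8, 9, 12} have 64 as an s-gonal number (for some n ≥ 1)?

s = 4: P(4, 8) = 64. ✓
s = 5: P(5, 6) = 51 and P(5, 7) = 70; 64 is not s-gonal.
s = 6: P(6, 5) = 45 and P(6, 6) = 66; 64 is not s-gonal.
s = 7: P(7, 5) = 55 and P(7, 6) = 81; 64 is not s-gonal.
s = 8: P(8, 4) = 40 and P(8, 5) = 65; 64 is not s-gonal.
s = 9: P(9, 4) = 46 and P(9, 5) = 75; 64 is not s-gonal.
s = 12: P(12, 4) = 64. ✓
Hits: s ∈ {4, 12} → 2.

2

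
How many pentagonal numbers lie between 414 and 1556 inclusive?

16

The n-th pentagonal number is n(3n−1)/2.
Smallest index with value ≥ 414: n = 17 (giving 425).
Largest index with value ≤ 1556: n = 32 (giving 1520).
Indices 17 through 32: 16 terms.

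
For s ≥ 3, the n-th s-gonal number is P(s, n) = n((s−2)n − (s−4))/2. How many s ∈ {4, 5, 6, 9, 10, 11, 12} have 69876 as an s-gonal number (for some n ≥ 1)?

s = 4: P(4, 264) = 69696 and P(4, 265) = 70225; 69876 is not s-gonal.
s = 5: P(5, 216) = 69876. ✓
s = 6: P(6, 187) = 69751 and P(6, 188) = 70500; 69876 is not s-gonal.
s = 9: P(9, 141) = 69231 and P(9, 142) = 70219; 69876 is not s-gonal.
s = 10: P(10, 132) = 69300 and P(10, 133) = 70357; 69876 is not s-gonal.
s = 11: P(11, 125) = 69875 and P(11, 126) = 71001; 69876 is not s-gonal.
s = 12: P(12, 118) = 69148 and P(12, 119) = 70329; 69876 is not s-gonal.
Hits: s ∈ {5} → 1.

1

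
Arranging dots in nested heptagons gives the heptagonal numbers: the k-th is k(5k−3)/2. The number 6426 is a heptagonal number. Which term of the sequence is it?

51

Set n(5n−3)/2 = 6426, giving 5n² − 3n − 12852 = 0.
The discriminant is 9 + 40·6426 = 257049, and √257049 = 507.
So n = (3 + 507) / 10 = 510/10 = 51.
Check: 51·(5·51 − 3)/2 = 6426. ✓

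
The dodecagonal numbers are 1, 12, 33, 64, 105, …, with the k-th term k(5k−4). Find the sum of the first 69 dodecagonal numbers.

549815

Σ i(5i−4) = 5Σi² − 4Σi over i = 1..69.
Σi = 2415 and Σi² = 111895.
5·111895 − 4·2415 = 549815.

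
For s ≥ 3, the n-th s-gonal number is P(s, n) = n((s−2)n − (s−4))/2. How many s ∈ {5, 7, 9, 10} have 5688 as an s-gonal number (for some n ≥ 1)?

s = 5: P(5, 61) = 5551 and P(5, 62) = 5735; 5688 is not s-gonal.
s = 7: P(7, 48) = 5688. ✓
s = 9: P(9, 40) = 5500 and P(9, 41) = 5781; 5688 is not s-gonal.
s = 10: P(10, 38) = 5662 and P(10, 39) = 5967; 5688 is not s-gonal.
Hits: s ∈ {7} → 1.

1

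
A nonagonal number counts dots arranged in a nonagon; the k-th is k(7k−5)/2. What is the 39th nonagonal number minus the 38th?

Consecutive nonagonal numbers differ by 7n − 6: here 7·39 − 6 = 267.

267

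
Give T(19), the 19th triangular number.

190

The 19th triangular number is n(n+1)/2 with n = 19.
19·20/2 = 380/2 = 190.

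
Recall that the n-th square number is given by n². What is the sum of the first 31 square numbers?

10416

Σ_{i=1}^{31} i² = 31·32·63/6 = 10416.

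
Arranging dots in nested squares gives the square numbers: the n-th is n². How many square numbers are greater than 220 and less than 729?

12

The n-th square number is n².
Smallest index with value > 220: n = 15 (giving 225).
Largest index with value < 729: n = 26 (giving 676).
Indices 15 through 26: 12 terms.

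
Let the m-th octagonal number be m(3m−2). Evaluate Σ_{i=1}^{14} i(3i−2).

2835

Σ i(3i−2) = 3Σi² − 2Σi over i = 1..14.
Σi = 105 and Σi² = 1015.
3·1015 − 2·105 = 2835.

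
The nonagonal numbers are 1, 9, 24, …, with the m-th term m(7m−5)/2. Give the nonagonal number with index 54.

10071

The 54th nonagonal number is n(7n−5)/2 with n = 54.
54·(7·54 − 5)/2 = 54·373/2 = 10071.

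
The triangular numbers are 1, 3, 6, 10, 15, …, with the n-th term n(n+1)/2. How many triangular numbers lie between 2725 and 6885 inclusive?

43

The n-th triangular number is n(n+1)/2.
Smallest index with value ≥ 2725: n = 74 (giving 2775).
Largest index with value ≤ 6885: n = 116 (giving 6786).
Indices 74 through 116: 43 terms.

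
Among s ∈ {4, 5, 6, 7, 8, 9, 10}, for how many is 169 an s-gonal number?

1

s = 4: P(4, 13) = 169. ✓
s = 5: P(5, 10) = 145 and P(5, 11) = 176; 169 is not s-gonal.
s = 6: P(6, 9) = 153 and P(6, 10) = 190; 169 is not s-gonal.
s = 7: P(7, 8) = 148 and P(7, 9) = 189; 169 is not s-gonal.
s = 8: P(8, 7) = 133 and P(8, 8) = 176; 169 is not s-gonal.
s = 9: P(9, 7) = 154 and P(9, 8) = 204; 169 is not s-gonal.
s = 10: P(10, 6) = 126 and P(10, 7) = 175; 169 is not s-gonal.
Hits: s ∈ {4} → 1.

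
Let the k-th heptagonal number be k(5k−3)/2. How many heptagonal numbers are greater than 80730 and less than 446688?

242

The n-th heptagonal number is n(5n−3)/2.
Smallest index with value > 80730: n = 181 (giving 81631).
Largest index with value < 446688: n = 422 (giving 444577).
Indices 181 through 422: 242 terms.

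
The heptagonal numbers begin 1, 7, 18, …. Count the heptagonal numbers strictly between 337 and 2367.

20

The n-th heptagonal number is n(5n−3)/2.
Smallest index with value > 337: n = 12 (giving 342).
Largest index with value < 2367: n = 31 (giving 2356).
Indices 12 through 31: 20 terms.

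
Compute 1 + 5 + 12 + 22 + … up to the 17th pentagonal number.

2601

Σ i(3i−1)/2 = (3Σi² − Σi) / 2 over i = 1..17.
Σi = 153 and Σi² = 1785.
(3·1785 − 1·153) / 2 = 5202/2 = 2601.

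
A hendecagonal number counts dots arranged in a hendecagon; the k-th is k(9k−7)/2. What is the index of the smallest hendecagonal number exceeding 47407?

Solve n(9n−7)/2 > 47407 for integer n.
The largest n with value ≤ 47407 is 103 (since 47380 ≤ 47407 < 48308), so the first above is n = 104, value 48308.

104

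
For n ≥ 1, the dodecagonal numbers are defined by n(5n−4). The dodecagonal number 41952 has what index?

92

Set n(5n−4) = 41952, giving 5n² − 4n − 41952 = 0.
The discriminant is 16 + 20·41952 = 839056, and √839056 = 916.
So n = (4 + 916) / 10 = 920/10 = 92.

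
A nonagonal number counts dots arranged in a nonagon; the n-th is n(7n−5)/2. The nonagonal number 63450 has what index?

135

Set n(7n−5)/2 = 63450, giving 7n² − 5n − 126900 = 0.
The discriminant is 25 + 56·63450 = 3553225, and √3553225 = 1885.
So n = (5 + 1885) / 14 = 1890/14 = 135.
Check: 135·(7·135 − 5)/2 = 63450. ✓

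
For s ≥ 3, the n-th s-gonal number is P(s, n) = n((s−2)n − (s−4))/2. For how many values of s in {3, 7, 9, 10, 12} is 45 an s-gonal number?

s = 3: P(3, 9) = 45. ✓
s = 7: P(7, 4) = 34 and P(7, 5) = 55; 45 is not s-gonal.
s = 9: P(9, 3) = 24 and P(9, 4) = 46; 45 is not s-gonal.
s = 10: P(10, 3) = 27 and P(10, 4) = 52; 45 is not s-gonal.
s = 12: P(12, 3) = 33 and P(12, 4) = 64; 45 is not s-gonal.
Hits: s ∈ {3} → 1.

1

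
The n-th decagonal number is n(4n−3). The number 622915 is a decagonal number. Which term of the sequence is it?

Set n(4n−3) = 622915, giving 4n² − 3n − 622915 = 0.
The discriminant is 9 + 16·622915 = 9966649, and √9966649 = 3157.
So n = (3 + 3157) / 8 = 3160/8 = 395.

395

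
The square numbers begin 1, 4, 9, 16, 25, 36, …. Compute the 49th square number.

The 49th square number is n² with n = 49.
49² = 2401.

2401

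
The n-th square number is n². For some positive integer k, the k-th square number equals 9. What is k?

We need n² = 9, so n = √9 = 3.
Check: 3² = 9. ✓

3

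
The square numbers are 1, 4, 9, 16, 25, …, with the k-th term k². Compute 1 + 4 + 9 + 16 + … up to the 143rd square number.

984984

Σ_{i=1}^{143} i² = 143·144·287/6 = 984984.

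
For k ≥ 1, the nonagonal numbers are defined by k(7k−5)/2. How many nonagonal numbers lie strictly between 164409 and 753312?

247

The n-th nonagonal number is n(7n−5)/2.
Smallest index with value > 164409: n = 218 (giving 165789).
Largest index with value < 753312: n = 464 (giving 752376).
Indices 218 through 464: 247 terms.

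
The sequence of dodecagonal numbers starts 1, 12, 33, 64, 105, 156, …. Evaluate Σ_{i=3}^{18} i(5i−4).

9848

Σ i(5i−4) = 5Σi² − 4Σi over i = 3..18.
Σi = 171 − 3 = 168 and Σi² = 2109 − 5 = 2104.
5·2104 − 4·168 = 9848.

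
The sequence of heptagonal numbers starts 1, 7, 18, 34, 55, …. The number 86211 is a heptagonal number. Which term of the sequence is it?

186

Set n(5n−3)/2 = 86211, giving 5n² − 3n − 172422 = 0.
So n = (3 + 1857) / 10 = 1860/10 = 186.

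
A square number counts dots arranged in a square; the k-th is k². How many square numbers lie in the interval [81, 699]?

18

The n-th square number is n².
Smallest index with value ≥ 81: n = 9 (giving 81).
Largest index with value ≤ 699: n = 26 (giving 676).
Indices 9 through 26: 18 terms.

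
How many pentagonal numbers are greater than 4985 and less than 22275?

The n-th pentagonal number is n(3n−1)/2.
Smallest index with value > 4985: n = 58 (giving 5017).
Largest index with value < 22275: n = 122 (giving 22265).
Indices 58 through 122: 65 terms.

65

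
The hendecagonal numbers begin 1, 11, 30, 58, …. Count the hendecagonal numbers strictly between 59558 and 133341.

The n-th hendecagonal number is n(9n−7)/2.
Smallest index with value > 59558: n = 116 (giving 60146).
Largest index with value < 133341: n = 172 (giving 132526).
Indices 116 through 172: 57 terms.

57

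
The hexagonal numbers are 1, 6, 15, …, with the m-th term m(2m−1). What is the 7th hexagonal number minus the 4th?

63

7·(2·7 − 1) = 91 and 4·(2·4 − 1) = 28.
Difference: 91 − 28 = 63.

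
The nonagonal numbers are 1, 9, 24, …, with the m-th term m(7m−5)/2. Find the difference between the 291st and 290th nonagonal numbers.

2031

Consecutive nonagonal numbers differ by 7n − 6: here 7·291 − 6 = 2031.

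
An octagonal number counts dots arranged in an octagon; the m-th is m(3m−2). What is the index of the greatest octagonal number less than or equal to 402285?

Solve n(3n−2) ≤ 402285 for integer n.
n = 366 gives 401136 ≤ 402285, while n = 367 gives 403333 > 402285; so the answer is index 366.

366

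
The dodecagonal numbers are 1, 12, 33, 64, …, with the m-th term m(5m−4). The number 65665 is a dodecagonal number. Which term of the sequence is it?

Set n(5n−4) = 65665, giving 5n² − 4n − 65665 = 0.
The discriminant is 16 + 20·65665 = 1313316, and √1313316 = 1146.
So n = (4 + 1146) / 10 = 1150/10 = 115.
Check: 115·(5·115 − 4) = 65665. ✓

115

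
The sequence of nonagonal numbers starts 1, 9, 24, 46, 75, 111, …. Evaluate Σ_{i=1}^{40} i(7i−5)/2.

75440

Σ i(7i−5)/2 = (7Σi² − 5Σi) / 2 over i = 1..40.
Σi = 820 and Σi² = 22140.
(7·22140 − 5·820) / 2 = 150880/2 = 75440.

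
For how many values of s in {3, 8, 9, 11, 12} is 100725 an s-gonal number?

2

s = 3: P(3, 448) = 100576 and P(3, 449) = 101025; 100725 is not s-gonal.
s = 8: P(8, 183) = 100101 and P(8, 184) = 101200; 100725 is not s-gonal.
s = 9: P(9, 170) = 100725. ✓
s = 11: P(11, 150) = 100725. ✓
s = 12: P(12, 142) = 100252 and P(12, 143) = 101673; 100725 is not s-gonal.
Hits: s ∈ {9, 11} → 2.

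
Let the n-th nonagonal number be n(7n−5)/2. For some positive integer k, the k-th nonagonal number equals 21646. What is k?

79

Set n(7n−5)/2 = 21646, giving 7n² − 5n − 43292 = 0.
The discriminant is 25 + 56·21646 = 1212201, and √1212201 = 1101.
So n = (5 + 1101) / 14 = 1106/14 = 79.
Check: 79·(7·79 − 5)/2 = 21646. ✓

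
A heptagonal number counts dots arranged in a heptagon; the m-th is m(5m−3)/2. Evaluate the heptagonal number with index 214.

The 214th heptagonal number is n(5n−3)/2 with n = 214.
214·(5·214 − 3)/2 = 214·1067/2 = 114169.

114169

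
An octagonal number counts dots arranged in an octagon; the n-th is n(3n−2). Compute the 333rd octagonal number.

The 333rd octagonal number is n(3n−2) with n = 333.
333·(3·333 − 2) = 333·997 = 332001.

332001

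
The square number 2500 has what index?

50

We need n² = 2500, so n = √2500 = 50.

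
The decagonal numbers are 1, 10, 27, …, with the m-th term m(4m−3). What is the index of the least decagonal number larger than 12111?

Solve n(4n−3) > 12111 for integer n.
The largest n with value ≤ 12111 is 55 (since 11935 ≤ 12111 < 12376), so the first above is n = 56, value 12376.

56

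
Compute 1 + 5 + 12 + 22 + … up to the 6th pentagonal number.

126

Σ i(3i−1)/2 = (3Σi² − Σi) / 2 over i = 1..6.
Σi = 21 and Σi² = 91.
(3·91 − 1·21) / 2 = 252/2 = 126.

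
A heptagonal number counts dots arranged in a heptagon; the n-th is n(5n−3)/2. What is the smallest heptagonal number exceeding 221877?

Solve n(5n−3)/2 > 221877 for integer n.
The largest n with value ≤ 221877 is 298 (since 221563 ≤ 221877 < 223054), so the first above is n = 299, value 223054.

223054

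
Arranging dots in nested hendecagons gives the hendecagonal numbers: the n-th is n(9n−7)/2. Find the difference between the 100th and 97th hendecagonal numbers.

100·(9·100 − 7)/2 = 44650 and 97·(9·97 − 7)/2 = 42001.
Difference: 44650 − 42001 = 2649.

2649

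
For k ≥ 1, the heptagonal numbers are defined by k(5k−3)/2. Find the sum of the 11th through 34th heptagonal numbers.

32440

Σ i(5i−3)/2 = (5Σi² − 3Σi) / 2 over i = 11..34.
Σi = 595 − 55 = 540 and Σi² = 13685 − 385 = 13300.
(5·13300 − 3·540) / 2 = 64880/2 = 32440.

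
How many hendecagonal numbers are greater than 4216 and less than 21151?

37

The n-th hendecagonal number is n(9n−7)/2.
Smallest index with value > 4216: n = 32 (giving 4496).
Largest index with value < 21151: n = 68 (giving 20570).
Indices 32 through 68: 37 terms.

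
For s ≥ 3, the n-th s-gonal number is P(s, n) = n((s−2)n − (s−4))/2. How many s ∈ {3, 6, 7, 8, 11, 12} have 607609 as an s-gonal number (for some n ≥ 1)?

s = 3: P(3, 1101) = 606651 and P(3, 1102) = 607753; 607609 is not s-gonal.
s = 6: P(6, 551) = 606651 and P(6, 552) = 608856; 607609 is not s-gonal.
s = 7: P(7, 493) = 606883 and P(7, 494) = 609349; 607609 is not s-gonal.
s = 8: P(8, 450) = 606600 and P(8, 451) = 609301; 607609 is not s-gonal.
s = 11: P(11, 367) = 604816 and P(11, 368) = 608120; 607609 is not s-gonal.
s = 12: P(12, 349) = 607609. ✓
Hits: s ∈ {12} → 1.

1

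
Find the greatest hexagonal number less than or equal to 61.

45

Solve n(2n−1) ≤ 61 for integer n.
n = 5 gives 45 ≤ 61, while n = 6 gives 66 > 61; so the answer is 45.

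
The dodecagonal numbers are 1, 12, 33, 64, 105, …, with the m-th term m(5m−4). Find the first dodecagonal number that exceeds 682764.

683020

Solve n(5n−4) > 682764 for integer n.
The largest n with value ≤ 682764 is 369 (since 679329 ≤ 682764 < 683020), so the first above is n = 370, value 683020.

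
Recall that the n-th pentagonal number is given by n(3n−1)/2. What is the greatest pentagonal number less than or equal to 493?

477

Solve n(3n−1)/2 ≤ 493 for integer n.
n = 18 gives 477 ≤ 493, while n = 19 gives 532 > 493; so the answer is 477.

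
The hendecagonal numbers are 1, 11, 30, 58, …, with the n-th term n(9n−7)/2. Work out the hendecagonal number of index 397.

The 397th hendecagonal number is n(9n−7)/2 with n = 397.
397·(9·397 − 7)/2 = 397·3566/2 = 397·1783 = 707851.

707851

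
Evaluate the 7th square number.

The 7th square number is n² with n = 7.
7² = 49.

49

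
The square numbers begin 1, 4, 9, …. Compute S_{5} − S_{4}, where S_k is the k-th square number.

n² − (n−1)² = 2n − 1, so 5² − 4² = 2·5 − 1 = 9.

9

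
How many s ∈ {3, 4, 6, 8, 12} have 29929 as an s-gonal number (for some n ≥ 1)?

s = 3: P(3, 244) = 29890 and P(3, 245) = 30135; 29929 is not s-gonal.
s = 4: P(4, 173) = 29929. ✓
s = 6: P(6, 122) = 29646 and P(6, 123) = 30135; 29929 is not s-gonal.
s = 8: P(8, 100) = 29800 and P(8, 101) = 30401; 29929 is not s-gonal.
s = 12: P(12, 77) = 29337 and P(12, 78) = 30108; 29929 is not s-gonal.
Hits: s ∈ {4} → 1.

1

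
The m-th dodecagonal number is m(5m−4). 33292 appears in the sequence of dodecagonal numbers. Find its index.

Set n(5n−4) = 33292, giving 5n² − 4n − 33292 = 0.
The discriminant is 16 + 20·33292 = 665856, and √665856 = 816.
So n = (4 + 816) / 10 = 820/10 = 82.
Check: 82·(5·82 − 4) = 33292. ✓

82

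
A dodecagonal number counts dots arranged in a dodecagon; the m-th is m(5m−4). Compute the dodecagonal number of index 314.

491724

314·(5·314 − 4) = 314·1566 = 491724.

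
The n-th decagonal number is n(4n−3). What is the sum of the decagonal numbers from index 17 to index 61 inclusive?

298875

Σ i(4i−3) = 4Σi² − 3Σi over i = 17..61.
Σi = 1891 − 136 = 1755 and Σi² = 77531 − 1496 = 76035.
4·76035 − 3·1755 = 298875.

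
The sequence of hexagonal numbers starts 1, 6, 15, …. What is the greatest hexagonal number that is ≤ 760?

Solve n(2n−1) ≤ 760 for integer n.
n = 19 gives 703 ≤ 760, while n = 20 gives 780 > 760; so the answer is 703.

703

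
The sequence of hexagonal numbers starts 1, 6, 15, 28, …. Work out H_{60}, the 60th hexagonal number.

7140

The 60th hexagonal number is n(2n−1) with n = 60.
60·(2·60 − 1) = 60·119 = 7140.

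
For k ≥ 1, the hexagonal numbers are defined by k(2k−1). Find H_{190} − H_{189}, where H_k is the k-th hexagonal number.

757

Consecutive hexagonal numbers differ by 4n − 3: here 4·190 − 3 = 757.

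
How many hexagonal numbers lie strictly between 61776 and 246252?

175

The n-th hexagonal number is n(2n−1).
Smallest index with value > 61776: n = 177 (giving 62481).
Largest index with value < 246252: n = 351 (giving 246051).
Indices 177 through 351: 175 terms.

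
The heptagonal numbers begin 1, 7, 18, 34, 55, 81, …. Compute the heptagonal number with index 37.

3367

The 37th heptagonal number is n(5n−3)/2 with n = 37.
37·(5·37 − 3)/2 = 37·182/2 = 37·91 = 3367.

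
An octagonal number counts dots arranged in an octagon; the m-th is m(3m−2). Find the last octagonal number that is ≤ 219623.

Solve n(3n−2) ≤ 219623 for integer n.
n = 270 gives 218160 ≤ 219623, while n = 271 gives 219781 > 219623; so the answer is 218160.

218160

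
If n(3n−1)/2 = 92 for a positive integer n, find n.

Set n(3n−1)/2 = 92, giving 3n² − n − 184 = 0.
The discriminant is 1 + 24·92 = 2209, and √2209 = 47.
So n = (1 + 47) / 6 = 48/6 = 8.

8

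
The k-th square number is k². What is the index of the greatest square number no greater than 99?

9

Solve n² ≤ 99 for integer n.
n = 9 gives 81 ≤ 99, while n = 10 gives 100 > 99; so the answer is index 9.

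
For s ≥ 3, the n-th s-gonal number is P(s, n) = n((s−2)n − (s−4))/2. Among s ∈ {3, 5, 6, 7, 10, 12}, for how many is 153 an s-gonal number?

2

s = 3: P(3, 17) = 153. ✓
s = 5: P(5, 10) = 145 and P(5, 11) = 176; 153 is not s-gonal.
s = 6: P(6, 9) = 153. ✓
s = 7: P(7, 8) = 148 and P(7, 9) = 189; 153 is not s-gonal.
s = 10: P(10, 6) = 126 and P(10, 7) = 175; 153 is not s-gonal.
s = 12: P(12, 5) = 105 and P(12, 6) = 156; 153 is not s-gonal.
Hits: s ∈ {3, 6} → 2.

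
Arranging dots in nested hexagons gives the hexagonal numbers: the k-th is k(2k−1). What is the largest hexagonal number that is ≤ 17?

15

Solve n(2n−1) ≤ 17 for integer n.
n = 3 gives 15 ≤ 17, while n = 4 gives 28 > 17; so the answer is 15.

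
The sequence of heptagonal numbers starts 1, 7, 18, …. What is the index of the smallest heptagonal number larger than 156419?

Solve n(5n−3)/2 > 156419 for integer n.
The largest n with value ≤ 156419 is 250 (since 155875 ≤ 156419 < 157126), so the first above is n = 251, value 157126.

251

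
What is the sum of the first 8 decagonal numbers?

Σ i(4i−3) = 4Σi² − 3Σi over i = 1..8.
Σi = 36 and Σi² = 204.
4·204 − 3·36 = 708.

708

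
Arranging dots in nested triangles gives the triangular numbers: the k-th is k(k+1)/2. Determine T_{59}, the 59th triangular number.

The 59th triangular number is n(n+1)/2 with n = 59.
59·60/2 = 3540/2 = 1770.

1770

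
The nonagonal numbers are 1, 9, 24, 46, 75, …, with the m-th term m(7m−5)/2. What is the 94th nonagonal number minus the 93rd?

Consecutive nonagonal numbers differ by 7n − 6: here 7·94 − 6 = 652.

652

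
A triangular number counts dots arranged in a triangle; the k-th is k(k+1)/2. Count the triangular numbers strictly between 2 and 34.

6

The n-th triangular number is n(n+1)/2.
Smallest index with value > 2: n = 2 (giving 3).
Largest index with value < 34: n = 7 (giving 28).
Indices 2 through 7: 6 terms.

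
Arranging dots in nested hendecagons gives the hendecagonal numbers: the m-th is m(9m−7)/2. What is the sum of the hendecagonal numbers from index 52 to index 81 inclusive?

Σ i(9i−7)/2 = (9Σi² − 7Σi) / 2 over i = 52..81.
Σi = 3321 − 1326 = 1995 and Σi² = 180441 − 45526 = 134915.
(9·134915 − 7·1995) / 2 = 1200270/2 = 600135.

600135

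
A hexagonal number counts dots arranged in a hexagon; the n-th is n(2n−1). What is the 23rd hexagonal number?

1035

The 23rd hexagonal number is n(2n−1) with n = 23.
23·(2·23 − 1) = 23·45 = 1035.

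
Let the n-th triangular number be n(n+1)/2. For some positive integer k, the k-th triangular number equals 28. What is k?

Set n(n+1)/2 = 28, giving n² + n − 56 = 0.
The discriminant is 1 + 8·28 = 225, and √225 = 15.
So n = (-1 + 15) / 2 = 14/2 = 7.

7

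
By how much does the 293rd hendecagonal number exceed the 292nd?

2629

Consecutive hendecagonal numbers differ by 9n − 8: here 9·293 − 8 = 2629.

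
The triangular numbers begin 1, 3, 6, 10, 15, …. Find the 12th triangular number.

The 12th triangular number is n(n+1)/2 with n = 12.
12·13/2 = 156/2 = 78.

78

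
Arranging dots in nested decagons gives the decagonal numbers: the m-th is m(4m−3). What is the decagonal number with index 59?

13747

The 59th decagonal number is n(4n−3) with n = 59.
59·(4·59 − 3) = 59·233 = 13747.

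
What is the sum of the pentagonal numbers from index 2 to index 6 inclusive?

Σ i(3i−1)/2 = (3Σi² − Σi) / 2 over i = 2..6.
Σi = 21 − 1 = 20 and Σi² = 91 − 1 = 90.
(3·90 − 1·20) / 2 = 250/2 = 125.

125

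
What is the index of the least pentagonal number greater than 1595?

33

Solve n(3n−1)/2 > 1595 for integer n.
The largest n with value ≤ 1595 is 32 (since 1520 ≤ 1595 < 1617), so the first above is n = 33, value 1617.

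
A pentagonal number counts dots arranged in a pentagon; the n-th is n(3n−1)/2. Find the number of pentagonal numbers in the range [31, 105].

The n-th pentagonal number is n(3n−1)/2.
Smallest index with value ≥ 31: n = 5 (giving 35).
Largest index with value ≤ 105: n = 8 (giving 92).
Indices 5 through 8: 4 terms.

4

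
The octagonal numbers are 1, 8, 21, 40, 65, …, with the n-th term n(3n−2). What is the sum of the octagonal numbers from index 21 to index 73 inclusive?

Σ i(3i−2) = 3Σi² − 2Σi over i = 21..73.
Σi = 2701 − 210 = 2491 and Σi² = 132349 − 2870 = 129479.
3·129479 − 2·2491 = 383455.

383455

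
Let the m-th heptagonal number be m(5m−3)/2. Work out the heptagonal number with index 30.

2205

The 30th heptagonal number is n(5n−3)/2 with n = 30.
30·(5·30 − 3)/2 = 30·147/2 = 2205.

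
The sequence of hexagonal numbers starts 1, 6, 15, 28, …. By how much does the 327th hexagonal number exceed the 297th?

327·(2·327 − 1) = 213531 and 297·(2·297 − 1) = 176121.
Difference: 213531 − 176121 = 37410.

37410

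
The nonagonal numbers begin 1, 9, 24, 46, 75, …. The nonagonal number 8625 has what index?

50

Set n(7n−5)/2 = 8625, giving 7n² − 5n − 17250 = 0.
So n = (5 + 695) / 14 = 700/14 = 50.
Check: 50·(7·50 − 5)/2 = 8625. ✓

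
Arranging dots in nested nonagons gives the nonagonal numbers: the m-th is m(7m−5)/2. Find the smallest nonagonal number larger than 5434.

Solve n(7n−5)/2 > 5434 for integer n.
The largest n with value ≤ 5434 is 39 (since 5226 ≤ 5434 < 5500), so the first above is n = 40, value 5500.

5500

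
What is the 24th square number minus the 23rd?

n² − (n−1)² = 2n − 1, so 24² − 23² = 2·24 − 1 = 47.

47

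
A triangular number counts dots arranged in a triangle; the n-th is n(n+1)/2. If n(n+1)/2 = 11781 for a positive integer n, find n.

Set n(n+1)/2 = 11781, giving n² + n − 23562 = 0.
The discriminant is 1 + 8·11781 = 94249, and √94249 = 307.
So n = (-1 + 307) / 2 = 306/2 = 153.
Check: 153·154/2 = 11781. ✓

153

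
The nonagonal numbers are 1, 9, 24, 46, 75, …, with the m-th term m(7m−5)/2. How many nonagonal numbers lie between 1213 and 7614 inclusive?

29

The n-th nonagonal number is n(7n−5)/2.
Smallest index with value ≥ 1213: n = 19 (giving 1216).
Largest index with value ≤ 7614: n = 47 (giving 7614).
Indices 19 through 47: 29 terms.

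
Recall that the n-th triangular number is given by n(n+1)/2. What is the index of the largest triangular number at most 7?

Solve n(n+1)/2 ≤ 7 for integer n.
n = 3 gives 6 ≤ 7, while n = 4 gives 10 > 7; so the answer is index 3.

3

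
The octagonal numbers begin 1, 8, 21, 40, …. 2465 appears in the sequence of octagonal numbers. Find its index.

Set n(3n−2) = 2465, giving 3n² − 2n − 2465 = 0.
The discriminant is 4 + 12·2465 = 29584, and √29584 = 172.
So n = (2 + 172) / 6 = 174/6 = 29.
Check: 29·(3·29 − 2) = 2465. ✓

29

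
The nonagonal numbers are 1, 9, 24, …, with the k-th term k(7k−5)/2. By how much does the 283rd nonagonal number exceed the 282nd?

1975

Consecutive nonagonal numbers differ by 7n − 6: here 7·283 − 6 = 1975.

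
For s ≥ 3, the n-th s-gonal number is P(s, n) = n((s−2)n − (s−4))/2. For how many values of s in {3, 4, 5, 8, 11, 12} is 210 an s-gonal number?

2

s = 3: P(3, 20) = 210. ✓
s = 4: P(4, 14) = 196 and P(4, 15) = 225; 210 is not s-gonal.
s = 5: P(5, 12) = 210. ✓
s = 8: P(8, 8) = 176 and P(8, 9) = 225; 210 is not s-gonal.
s = 11: P(11, 7) = 196 and P(11, 8) = 260; 210 is not s-gonal.
s = 12: P(12, 6) = 156 and P(12, 7) = 217; 210 is not s-gonal.
Hits: s ∈ {3, 5} → 2.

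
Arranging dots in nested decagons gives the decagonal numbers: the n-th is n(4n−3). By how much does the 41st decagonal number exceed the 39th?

634

41·(4·41 − 3) = 6601 and 39·(4·39 − 3) = 5967.
Difference: 6601 − 5967 = 634.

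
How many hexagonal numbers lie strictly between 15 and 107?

The n-th hexagonal number is n(2n−1).
Smallest index with value > 15: n = 4 (giving 28).
Largest index with value < 107: n = 7 (giving 91).
Indices 4 through 7: 4 terms.

4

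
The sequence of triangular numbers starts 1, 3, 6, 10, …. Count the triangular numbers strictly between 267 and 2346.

The n-th triangular number is n(n+1)/2.
Smallest index with value > 267: n = 23 (giving 276).
Largest index with value < 2346: n = 67 (giving 2278).
Indices 23 through 67: 45 terms.

45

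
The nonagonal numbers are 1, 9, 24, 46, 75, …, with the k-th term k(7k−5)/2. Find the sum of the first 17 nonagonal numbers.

5865

Σ i(7i−5)/2 = (7Σi² − 5Σi) / 2 over i = 1..17.
Σi = 153 and Σi² = 1785.
(7·1785 − 5·153) / 2 = 11730/2 = 5865.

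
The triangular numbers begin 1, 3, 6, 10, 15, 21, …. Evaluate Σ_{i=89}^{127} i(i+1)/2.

232024

Σ i(i+1)/2 = (Σi² + Σi) / 2 over i = 89..127.
Σi = 8128 − 3916 = 4212 and Σi² = 690880 − 231044 = 459836.
(1·459836 + 1·4212) / 2 = 464048/2 = 232024.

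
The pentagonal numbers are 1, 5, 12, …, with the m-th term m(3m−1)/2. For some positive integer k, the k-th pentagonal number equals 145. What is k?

Set n(3n−1)/2 = 145, giving 3n² − n − 290 = 0.
The discriminant is 1 + 24·145 = 3481, and √3481 = 59.
So n = (1 + 59) / 6 = 60/6 = 10.
Check: 10·(3·10 − 1)/2 = 145. ✓

10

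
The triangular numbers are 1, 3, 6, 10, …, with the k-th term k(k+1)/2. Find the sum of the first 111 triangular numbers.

Σ i(i+1)/2 = (Σi² + Σi) / 2 over i = 1..111.
Σi = 6216 and Σi² = 462056.
(1·462056 + 1·6216) / 2 = 468272/2 = 234136.

234136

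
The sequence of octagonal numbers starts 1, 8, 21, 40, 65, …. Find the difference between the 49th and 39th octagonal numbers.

2620

49·(3·49 − 2) = 7105 and 39·(3·39 − 2) = 4485.
Difference: 7105 − 4485 = 2620.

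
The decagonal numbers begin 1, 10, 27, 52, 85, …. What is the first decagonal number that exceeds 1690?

Solve n(4n−3) > 1690 for integer n.
The largest n with value ≤ 1690 is 20 (since 1540 ≤ 1690 < 1701), so the first above is n = 21, value 1701.

1701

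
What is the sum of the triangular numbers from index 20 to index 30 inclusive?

3630

Σ i(i+1)/2 = (Σi² + Σi) / 2 over i = 20..30.
Σi = 465 − 190 = 275 and Σi² = 9455 − 2470 = 6985.
(1·6985 + 1·275) / 2 = 7260/2 = 3630.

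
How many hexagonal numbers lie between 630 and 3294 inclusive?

23

The n-th hexagonal number is n(2n−1).
Smallest index with value ≥ 630: n = 18 (giving 630).
Largest index with value ≤ 3294: n = 40 (giving 3160).
Indices 18 through 40: 23 terms.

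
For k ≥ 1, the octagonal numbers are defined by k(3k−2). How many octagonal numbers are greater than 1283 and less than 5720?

22

The n-th octagonal number is n(3n−2).
Smallest index with value > 1283: n = 22 (giving 1408).
Largest index with value < 5720: n = 43 (giving 5461).
Indices 22 through 43: 22 terms.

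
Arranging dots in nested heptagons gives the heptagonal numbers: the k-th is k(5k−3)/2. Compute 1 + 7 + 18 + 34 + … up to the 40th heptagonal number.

54120

Σ i(5i−3)/2 = (5Σi² − 3Σi) / 2 over i = 1..40.
Σi = 820 and Σi² = 22140.
(5·22140 − 3·820) / 2 = 108240/2 = 54120.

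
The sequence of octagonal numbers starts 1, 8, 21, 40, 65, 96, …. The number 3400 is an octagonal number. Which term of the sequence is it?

Set n(3n−2) = 3400, giving 3n² − 2n − 3400 = 0.
The discriminant is 4 + 12·3400 = 40804, and √40804 = 202.
So n = (2 + 202) / 6 = 204/6 = 34.
Check: 34·(3·34 − 2) = 3400. ✓

34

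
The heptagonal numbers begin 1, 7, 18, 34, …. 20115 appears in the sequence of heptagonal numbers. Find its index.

90

Set n(5n−3)/2 = 20115, giving 5n² − 3n − 40230 = 0.
So n = (3 + 897) / 10 = 900/10 = 90.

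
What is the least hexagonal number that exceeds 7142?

Solve n(2n−1) > 7142 for integer n.
The largest n with value ≤ 7142 is 60 (since 7140 ≤ 7142 < 7381), so the first above is n = 61, value 7381.

7381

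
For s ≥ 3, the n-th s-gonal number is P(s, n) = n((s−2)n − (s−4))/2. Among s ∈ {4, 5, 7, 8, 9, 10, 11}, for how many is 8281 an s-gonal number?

s = 4: P(4, 91) = 8281. ✓
s = 5: P(5, 74) = 8177 and P(5, 75) = 8400; 8281 is not s-gonal.
s = 7: P(7, 57) = 8037 and P(7, 58) = 8323; 8281 is not s-gonal.
s = 8: P(8, 52) = 8008 and P(8, 53) = 8321; 8281 is not s-gonal.
s = 9: P(9, 49) = 8281. ✓
s = 10: P(10, 45) = 7965 and P(10, 46) = 8326; 8281 is not s-gonal.
s = 11: P(11, 43) = 8170 and P(11, 44) = 8558; 8281 is not s-gonal.
Hits: s ∈ {4, 9} → 2.

2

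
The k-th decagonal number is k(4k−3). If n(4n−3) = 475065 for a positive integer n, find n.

345

Set n(4n−3) = 475065, giving 4n² − 3n − 475065 = 0.
The discriminant is 9 + 16·475065 = 7601049, and √7601049 = 2757.
So n = (3 + 2757) / 8 = 2760/8 = 345.
Check: 345·(4·345 − 3) = 475065. ✓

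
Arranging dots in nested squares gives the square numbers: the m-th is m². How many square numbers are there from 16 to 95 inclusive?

6

The n-th square number is n².
Smallest index with value ≥ 16: n = 4 (giving 16).
Largest index with value ≤ 95: n = 9 (giving 81).
Indices 4 through 9: 6 terms.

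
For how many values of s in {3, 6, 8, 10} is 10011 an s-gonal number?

2

s = 3: P(3, 141) = 10011. ✓
s = 6: P(6, 71) = 10011. ✓
s = 8: P(8, 58) = 9976 and P(8, 59) = 10325; 10011 is not s-gonal.
s = 10: P(10, 50) = 9850 and P(10, 51) = 10251; 10011 is not s-gonal.
Hits: s ∈ {3, 6} → 2.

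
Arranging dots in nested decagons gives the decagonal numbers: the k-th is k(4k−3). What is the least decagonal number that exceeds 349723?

Solve n(4n−3) > 349723 for integer n.
The largest n with value ≤ 349723 is 296 (since 349576 ≤ 349723 < 351945), so the first above is n = 297, value 351945.

351945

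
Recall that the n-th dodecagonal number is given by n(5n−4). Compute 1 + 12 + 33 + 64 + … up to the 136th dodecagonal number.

Σ i(5i−4) = 5Σi² − 4Σi over i = 1..136.
Σi = 9316 and Σi² = 847756.
5·847756 − 4·9316 = 4201516.

4201516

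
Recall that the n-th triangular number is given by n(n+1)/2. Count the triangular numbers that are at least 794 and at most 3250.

41

The n-th triangular number is n(n+1)/2.
Smallest index with value ≥ 794: n = 40 (giving 820).
Largest index with value ≤ 3250: n = 80 (giving 3240).
Indices 40 through 80: 41 terms.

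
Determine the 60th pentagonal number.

The 60th pentagonal number is n(3n−1)/2 with n = 60.
60·(3·60 − 1)/2 = 60·179/2 = 5370.

5370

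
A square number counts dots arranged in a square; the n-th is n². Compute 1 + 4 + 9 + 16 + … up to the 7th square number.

Σ_{i=1}^{7} i² = 7·8·15/6 = 140.

140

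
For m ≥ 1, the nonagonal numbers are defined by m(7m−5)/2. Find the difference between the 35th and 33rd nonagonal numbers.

35·(7·35 − 5)/2 = 4200 and 33·(7·33 − 5)/2 = 3729.
Difference: 4200 − 3729 = 471.

471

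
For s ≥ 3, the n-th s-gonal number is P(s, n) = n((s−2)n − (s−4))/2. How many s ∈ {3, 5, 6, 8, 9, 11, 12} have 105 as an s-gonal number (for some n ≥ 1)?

s = 3: P(3, 14) = 105. ✓
s = 5: P(5, 8) = 92 and P(5, 9) = 117; 105 is not s-gonal.
s = 6: P(6, 7) = 91 and P(6, 8) = 120; 105 is not s-gonal.
s = 8: P(8, 6) = 96 and P(8, 7) = 133; 105 is not s-gonal.
s = 9: P(9, 5) = 75 and P(9, 6) = 111; 105 is not s-gonal.
s = 11: P(11, 5) = 95 and P(11, 6) = 141; 105 is not s-gonal.
s = 12: P(12, 5) = 105. ✓
Hits: s ∈ {3, 12} → 2.

2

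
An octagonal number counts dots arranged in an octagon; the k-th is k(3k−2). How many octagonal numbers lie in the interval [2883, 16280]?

The n-th octagonal number is n(3n−2).
Smallest index with value ≥ 2883: n = 32 (giving 3008).
Largest index with value ≤ 16280: n = 74 (giving 16280).
Indices 32 through 74: 43 terms.

43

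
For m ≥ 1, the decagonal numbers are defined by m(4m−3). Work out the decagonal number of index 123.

The 123rd decagonal number is n(4n−3) with n = 123.
123·(4·123 − 3) = 123·489 = 60147.

60147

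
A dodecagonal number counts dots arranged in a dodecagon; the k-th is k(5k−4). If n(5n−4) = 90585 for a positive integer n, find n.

Set n(5n−4) = 90585, giving 5n² − 4n − 90585 = 0.
The discriminant is 16 + 20·90585 = 1811716, and √1811716 = 1346.
So n = (4 + 1346) / 10 = 1350/10 = 135.

135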